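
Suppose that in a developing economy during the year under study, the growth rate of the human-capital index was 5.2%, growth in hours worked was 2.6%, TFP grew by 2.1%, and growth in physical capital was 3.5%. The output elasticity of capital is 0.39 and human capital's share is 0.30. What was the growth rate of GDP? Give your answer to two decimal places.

Labor's share = 1 − 0.39 − 0.3 = 0.31.
Physical capital: 0.39 × 3.5 = 1.365 pp.
The human-capital index: 0.3 × 5.2 = 1.56 pp.
Hours worked: 0.31 × 2.6 = 0.806 pp.
Output growth = 2.1 + 3.731 = 5.831%.

GDP growth was 5.83%.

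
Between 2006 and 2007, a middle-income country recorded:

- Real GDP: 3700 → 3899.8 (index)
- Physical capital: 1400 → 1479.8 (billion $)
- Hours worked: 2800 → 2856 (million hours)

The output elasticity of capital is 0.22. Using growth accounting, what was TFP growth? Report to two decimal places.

Real GDP growth = (3899.8 − 3700) / 3700 = 5.4%.
Physical capital growth = (1479.8 − 1400) / 1400 = 5.7%.
Hours worked growth = (2856 − 2800) / 2800 = 2%.
Labor's share = 1 − 0.22 = 0.78.
Physical capital: 0.22 × 5.7 = 1.254 pp.
Hours worked: 0.78 × 2 = 1.56 pp.
TFP growth = 5.4 − 2.814 = 2.586%.

TFP growth was 2.59%.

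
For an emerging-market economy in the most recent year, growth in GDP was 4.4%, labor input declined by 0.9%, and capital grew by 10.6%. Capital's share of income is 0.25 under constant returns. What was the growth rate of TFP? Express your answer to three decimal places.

TFP growth was 2.425%.

Labor's share = 1 − 0.25 = 0.75.
Capital: 0.25 × 10.6 = 2.65 pp.
Labor input: 0.75 × (-0.9) = -0.675 pp.
TFP growth = 4.4 − 1.975 = 2.425%.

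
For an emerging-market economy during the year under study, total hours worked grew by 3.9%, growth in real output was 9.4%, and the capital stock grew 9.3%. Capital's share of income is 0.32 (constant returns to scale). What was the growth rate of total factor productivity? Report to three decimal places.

Total factor productivity growth was 3.772%.

Labor's share = 1 − 0.32 = 0.68.
The capital stock: 0.32 × 9.3 = 2.976 pp.
Total hours worked: 0.68 × 3.9 = 2.652 pp.
TFP growth = 9.4 − 5.628 = 3.772%.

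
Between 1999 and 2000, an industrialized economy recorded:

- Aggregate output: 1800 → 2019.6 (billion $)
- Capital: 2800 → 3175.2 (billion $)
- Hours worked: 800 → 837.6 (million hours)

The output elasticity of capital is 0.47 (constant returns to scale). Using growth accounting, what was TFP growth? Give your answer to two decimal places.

TFP growth was 3.41%.

Aggregate output growth = (2019.6 − 1800) / 1800 = 12.2%.
Capital growth = (3175.2 − 2800) / 2800 = 13.4%.
Hours worked growth = (837.6 − 800) / 800 = 4.7%.
Labor's share = 1 − 0.47 = 0.53.
Capital: 0.47 × 13.4 = 6.298 pp.
Hours worked: 0.53 × 4.7 = 2.491 pp.
TFP growth = 12.2 − 8.789 = 3.411%.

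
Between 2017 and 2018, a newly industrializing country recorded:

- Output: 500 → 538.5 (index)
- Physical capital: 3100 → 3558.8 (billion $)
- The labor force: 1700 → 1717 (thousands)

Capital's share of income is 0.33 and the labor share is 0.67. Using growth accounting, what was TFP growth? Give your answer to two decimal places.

2.15%

Output growth = (538.5 − 500) / 500 = 7.7%.
Physical capital growth = (3558.8 − 3100) / 3100 = 14.8%.
The labor force growth = (1717 − 1700) / 1700 = 1%.
Labor's share = 1 − 0.33 = 0.67.
Physical capital: 0.33 × 14.8 = 4.884 pp.
The labor force: 0.67 × 1 = 0.67 pp.
TFP growth = 7.7 − 5.554 = 2.146%.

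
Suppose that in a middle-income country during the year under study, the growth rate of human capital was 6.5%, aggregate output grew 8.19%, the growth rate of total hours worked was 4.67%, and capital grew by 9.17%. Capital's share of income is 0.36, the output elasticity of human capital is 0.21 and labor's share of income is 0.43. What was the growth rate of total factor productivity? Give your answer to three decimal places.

1.516%

Labor's share = 1 − 0.36 − 0.21 = 0.43.
Capital: 0.36 × 9.17 = 3.3012 pp.
Human capital: 0.21 × 6.5 = 1.365 pp.
Total hours worked: 0.43 × 4.67 = 2.0081 pp.
TFP growth = 8.19 − 6.6743 = 1.5157%.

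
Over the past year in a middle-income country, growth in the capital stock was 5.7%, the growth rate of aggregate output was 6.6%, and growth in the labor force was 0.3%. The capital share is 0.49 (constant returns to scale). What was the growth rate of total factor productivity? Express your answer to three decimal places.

Total factor productivity grew 3.654%.

Labor's share = 1 − 0.49 = 0.51.
The capital stock: 0.49 × 5.7 = 2.793 pp.
The labor force: 0.51 × 0.3 = 0.153 pp.
TFP growth = 6.6 − 2.946 = 3.654%.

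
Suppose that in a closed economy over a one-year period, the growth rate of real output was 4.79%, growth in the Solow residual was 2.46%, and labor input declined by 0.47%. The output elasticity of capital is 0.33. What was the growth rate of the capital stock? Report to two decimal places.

Labor's share = 1 − 0.33 = 0.67.
gY = gA + 0.67×(-0.47) + 0.33×g.
0.33×g = 4.79 − 2.46 + 0.3149 = 2.6449.
g = 2.6449 / 0.33 = 8.0148%.

The capital stock grew 8.01%.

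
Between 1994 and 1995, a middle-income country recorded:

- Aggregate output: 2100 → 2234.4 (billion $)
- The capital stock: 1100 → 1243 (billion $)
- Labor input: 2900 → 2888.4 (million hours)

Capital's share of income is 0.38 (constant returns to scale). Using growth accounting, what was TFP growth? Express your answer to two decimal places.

Aggregate output growth = (2234.4 − 2100) / 2100 = 6.4%.
The capital stock growth = (1243 − 1100) / 1100 = 13%.
Labor input growth = (2888.4 − 2900) / 2900 = -0.4%.
Labor's share = 1 − 0.38 = 0.62.
The capital stock: 0.38 × 13 = 4.94 pp.
Labor input: 0.62 × (-0.4) = -0.248 pp.
TFP growth = 6.4 − 4.692 = 1.708%.

TFP grew 1.71%.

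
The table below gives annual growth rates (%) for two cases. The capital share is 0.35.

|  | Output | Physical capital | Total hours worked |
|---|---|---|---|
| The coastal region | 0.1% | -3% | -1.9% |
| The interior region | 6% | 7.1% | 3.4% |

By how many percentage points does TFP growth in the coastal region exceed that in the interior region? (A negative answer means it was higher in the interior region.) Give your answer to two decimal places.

1.08 percentage points

Labor's share = 1 − 0.35 = 0.65.
The coastal region: TFP = 0.1 + 1.05 + 1.235 = 2.385%.
The interior region: TFP = 6 − 2.485 − 2.21 = 1.305%.
Difference = 2.385 − (1.305) = 1.08 pp.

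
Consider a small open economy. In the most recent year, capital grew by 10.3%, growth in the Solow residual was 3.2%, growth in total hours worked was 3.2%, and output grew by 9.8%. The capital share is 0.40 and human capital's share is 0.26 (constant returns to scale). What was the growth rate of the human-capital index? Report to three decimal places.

Labor's share = 1 − 0.4 − 0.26 = 0.34.
gY = gA + 0.4×10.3 + 0.34×3.2 + 0.26×g.
0.26×g = 9.8 − 3.2 − 5.208 = 1.392.
g = 1.392 / 0.26 = 5.35385%.

The human-capital index growth was 5.354%.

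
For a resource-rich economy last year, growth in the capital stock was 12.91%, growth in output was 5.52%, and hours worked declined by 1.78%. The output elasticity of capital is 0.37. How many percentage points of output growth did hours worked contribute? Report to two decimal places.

-1.12 pp

Labor's share = 1 − 0.37 = 0.63.
Contribution = share × growth = 0.63 × (-1.78) = -1.1214 pp.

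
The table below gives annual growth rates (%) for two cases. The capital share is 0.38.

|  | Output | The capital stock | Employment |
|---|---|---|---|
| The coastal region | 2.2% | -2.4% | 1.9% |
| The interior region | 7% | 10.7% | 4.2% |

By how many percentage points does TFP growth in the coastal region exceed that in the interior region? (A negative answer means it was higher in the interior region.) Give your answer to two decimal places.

Labor's share = 1 − 0.38 = 0.62.
The coastal region: TFP = 2.2 + 0.912 − 1.178 = 1.934%.
The interior region: TFP = 7 − 4.066 − 2.604 = 0.33%.
Difference = 1.934 − (0.33) = 1.604 pp.

1.60 percentage points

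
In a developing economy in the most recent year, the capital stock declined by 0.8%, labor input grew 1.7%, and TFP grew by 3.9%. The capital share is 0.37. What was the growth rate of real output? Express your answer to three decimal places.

Real output growth was 4.675%.

Labor's share = 1 − 0.37 = 0.63.
The capital stock: 0.37 × (-0.8) = -0.296 pp.
Labor input: 0.63 × 1.7 = 1.071 pp.
Output growth = 3.9 + 0.775 = 4.675%.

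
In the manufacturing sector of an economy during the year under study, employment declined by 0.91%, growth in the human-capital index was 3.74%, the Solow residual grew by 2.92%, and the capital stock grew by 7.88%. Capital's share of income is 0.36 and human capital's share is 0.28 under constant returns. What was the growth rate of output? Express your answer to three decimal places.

Labor's share = 1 − 0.36 − 0.28 = 0.36.
The capital stock: 0.36 × 7.88 = 2.8368 pp.
The human-capital index: 0.28 × 3.74 = 1.0472 pp.
Employment: 0.36 × (-0.91) = -0.3276 pp.
Output growth = 2.92 + 3.5564 = 6.4764%.

6.476%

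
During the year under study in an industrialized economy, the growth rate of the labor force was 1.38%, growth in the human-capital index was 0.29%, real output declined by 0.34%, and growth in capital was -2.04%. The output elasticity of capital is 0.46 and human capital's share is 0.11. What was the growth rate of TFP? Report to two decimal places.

-0.03%

Labor's share = 1 − 0.46 − 0.11 = 0.43.
Capital: 0.46 × (-2.04) = -0.9384 pp.
The human-capital index: 0.11 × 0.29 = 0.0319 pp.
The labor force: 0.43 × 1.38 = 0.5934 pp.
TFP growth = -0.34 + 0.3131 = -0.0269%.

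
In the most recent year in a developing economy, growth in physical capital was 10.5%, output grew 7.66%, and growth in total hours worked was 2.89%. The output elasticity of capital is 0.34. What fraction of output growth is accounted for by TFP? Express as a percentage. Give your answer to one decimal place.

28.5%

Labor's share = 1 − 0.34 = 0.66.
Physical capital: 0.34 × 10.5 = 3.57 pp.
Total hours worked: 0.66 × 2.89 = 1.9074 pp.
TFP growth = 7.66 − 5.4774 = 2.1826%.
TFP share of growth = 2.1826 / 7.66 × 100 = 28.493%.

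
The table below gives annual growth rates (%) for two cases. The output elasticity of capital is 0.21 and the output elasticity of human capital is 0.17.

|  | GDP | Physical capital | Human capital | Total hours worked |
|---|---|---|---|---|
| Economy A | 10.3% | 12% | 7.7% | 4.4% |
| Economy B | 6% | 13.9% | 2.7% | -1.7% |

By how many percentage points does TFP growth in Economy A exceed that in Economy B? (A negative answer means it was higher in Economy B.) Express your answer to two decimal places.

Labor's share = 1 − 0.21 − 0.17 = 0.62.
Economy A: TFP = 10.3 − 2.52 − 1.309 − 2.728 = 3.743%.
Economy B: TFP = 6 − 2.919 − 0.459 + 1.054 = 3.676%.
Difference = 3.743 − (3.676) = 0.067 pp.

0.07 percentage points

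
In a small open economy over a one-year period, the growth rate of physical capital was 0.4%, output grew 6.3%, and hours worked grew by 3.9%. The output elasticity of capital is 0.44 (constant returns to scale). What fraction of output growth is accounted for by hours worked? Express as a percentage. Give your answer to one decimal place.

Labor's share = 1 − 0.44 = 0.56.
Hours worked contributed 0.56 × 3.9 = 2.184 pp.
Share of growth = 2.184 / 6.3 × 100 = 34.667%.

34.7%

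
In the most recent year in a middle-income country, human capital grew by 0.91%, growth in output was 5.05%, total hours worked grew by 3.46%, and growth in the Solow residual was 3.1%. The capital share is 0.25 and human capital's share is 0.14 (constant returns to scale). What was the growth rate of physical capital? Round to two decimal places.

-1.15%

Labor's share = 1 − 0.25 − 0.14 = 0.61.
gY = gA + 0.14×0.91 + 0.61×3.46 + 0.25×g.
0.25×g = 5.05 − 3.1 − 2.238 = -0.288.
g = -0.288 / 0.25 = -1.152%.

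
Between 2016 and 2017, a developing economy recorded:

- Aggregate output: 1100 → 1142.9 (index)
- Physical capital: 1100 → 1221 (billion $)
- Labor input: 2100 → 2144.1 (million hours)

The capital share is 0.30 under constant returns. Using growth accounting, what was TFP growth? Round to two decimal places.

-0.87%

Aggregate output growth = (1142.9 − 1100) / 1100 = 3.9%.
Physical capital growth = (1221 − 1100) / 1100 = 11%.
Labor input growth = (2144.1 − 2100) / 2100 = 2.1%.
Labor's share = 1 − 0.3 = 0.7.
Physical capital: 0.3 × 11 = 3.3 pp.
Labor input: 0.7 × 2.1 = 1.47 pp.
TFP growth = 3.9 − 4.77 = -0.87%.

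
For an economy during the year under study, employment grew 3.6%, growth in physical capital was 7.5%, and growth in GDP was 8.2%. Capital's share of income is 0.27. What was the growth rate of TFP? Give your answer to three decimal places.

Labor's share = 1 − 0.27 = 0.73.
Physical capital: 0.27 × 7.5 = 2.025 pp.
Employment: 0.73 × 3.6 = 2.628 pp.
TFP growth = 8.2 − 4.653 = 3.547%.

3.547%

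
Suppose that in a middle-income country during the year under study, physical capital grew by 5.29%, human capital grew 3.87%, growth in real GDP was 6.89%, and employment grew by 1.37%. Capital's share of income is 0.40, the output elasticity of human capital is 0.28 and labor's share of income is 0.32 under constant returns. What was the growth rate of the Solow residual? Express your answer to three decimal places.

3.252%

Labor's share = 1 − 0.4 − 0.28 = 0.32.
Physical capital: 0.4 × 5.29 = 2.116 pp.
Human capital: 0.28 × 3.87 = 1.0836 pp.
Employment: 0.32 × 1.37 = 0.4384 pp.
TFP growth = 6.89 − 3.638 = 3.252%.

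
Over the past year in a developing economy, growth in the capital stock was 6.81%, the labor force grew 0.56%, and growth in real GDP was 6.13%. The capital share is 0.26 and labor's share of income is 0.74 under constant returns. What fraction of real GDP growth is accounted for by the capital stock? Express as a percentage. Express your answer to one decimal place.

28.9%

The capital stock contributed 0.26 × 6.81 = 1.7706 pp.
Share of growth = 1.7706 / 6.13 × 100 = 28.884%.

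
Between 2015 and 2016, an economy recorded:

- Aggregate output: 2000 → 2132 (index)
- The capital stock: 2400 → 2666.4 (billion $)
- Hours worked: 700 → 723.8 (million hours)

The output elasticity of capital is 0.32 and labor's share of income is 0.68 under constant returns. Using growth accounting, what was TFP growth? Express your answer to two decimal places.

0.74%

Aggregate output growth = (2132 − 2000) / 2000 = 6.6%.
The capital stock growth = (2666.4 − 2400) / 2400 = 11.1%.
Hours worked growth = (723.8 − 700) / 700 = 3.4%.
Labor's share = 1 − 0.32 = 0.68.
The capital stock: 0.32 × 11.1 = 3.552 pp.
Hours worked: 0.68 × 3.4 = 2.312 pp.
TFP growth = 6.6 − 5.864 = 0.736%.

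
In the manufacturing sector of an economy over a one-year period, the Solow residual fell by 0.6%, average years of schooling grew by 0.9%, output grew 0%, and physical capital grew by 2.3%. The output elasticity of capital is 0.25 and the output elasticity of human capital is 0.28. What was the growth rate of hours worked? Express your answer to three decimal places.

-0.483%

Labor's share = 1 − 0.25 − 0.28 = 0.47.
gY = gA + 0.25×2.3 + 0.28×0.9 + 0.47×g.
0.47×g = 0 + 0.6 − 0.827 = -0.227.
g = -0.227 / 0.47 = -0.48298%.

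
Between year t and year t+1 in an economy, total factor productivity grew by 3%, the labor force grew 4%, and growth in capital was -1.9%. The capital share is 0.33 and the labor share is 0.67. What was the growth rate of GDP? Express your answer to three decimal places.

5.053%

Labor's share = 1 − 0.33 = 0.67.
Capital: 0.33 × (-1.9) = -0.627 pp.
The labor force: 0.67 × 4 = 2.68 pp.
Output growth = 3 + 2.053 = 5.053%.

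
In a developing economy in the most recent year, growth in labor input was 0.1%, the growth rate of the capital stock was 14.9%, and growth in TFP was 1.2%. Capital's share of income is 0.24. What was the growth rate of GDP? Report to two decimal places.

GDP growth was 4.85%.

Labor's share = 1 − 0.24 = 0.76.
The capital stock: 0.24 × 14.9 = 3.576 pp.
Labor input: 0.76 × 0.1 = 0.076 pp.
Output growth = 1.2 + 3.652 = 4.852%.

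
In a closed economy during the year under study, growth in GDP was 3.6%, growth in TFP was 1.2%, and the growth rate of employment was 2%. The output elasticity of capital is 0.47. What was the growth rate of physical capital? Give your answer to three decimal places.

2.851%

Labor's share = 1 − 0.47 = 0.53.
gY = gA + 0.53×2 + 0.47×g.
0.47×g = 3.6 − 1.2 − 1.06 = 1.34.
g = 1.34 / 0.47 = 2.85106%.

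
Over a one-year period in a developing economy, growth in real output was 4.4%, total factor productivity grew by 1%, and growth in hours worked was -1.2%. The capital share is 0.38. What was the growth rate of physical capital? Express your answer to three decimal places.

Labor's share = 1 − 0.38 = 0.62.
gY = gA + 0.62×(-1.2) + 0.38×g.
0.38×g = 4.4 − 1 + 0.744 = 4.144.
g = 4.144 / 0.38 = 10.90526%.

10.905%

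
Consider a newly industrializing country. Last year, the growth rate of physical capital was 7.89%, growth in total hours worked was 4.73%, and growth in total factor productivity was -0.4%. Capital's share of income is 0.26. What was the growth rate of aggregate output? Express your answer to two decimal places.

Labor's share = 1 − 0.26 = 0.74.
Physical capital: 0.26 × 7.89 = 2.0514 pp.
Total hours worked: 0.74 × 4.73 = 3.5002 pp.
Output growth = -0.4 + 5.5516 = 5.1516%.

Aggregate output grew 5.15%.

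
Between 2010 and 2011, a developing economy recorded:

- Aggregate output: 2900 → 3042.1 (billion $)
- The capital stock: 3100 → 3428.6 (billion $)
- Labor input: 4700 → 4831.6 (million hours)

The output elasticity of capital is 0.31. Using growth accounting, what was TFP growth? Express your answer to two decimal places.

-0.32%

Aggregate output growth = (3042.1 − 2900) / 2900 = 4.9%.
The capital stock growth = (3428.6 − 3100) / 3100 = 10.6%.
Labor input growth = (4831.6 − 4700) / 4700 = 2.8%.
Labor's share = 1 − 0.31 = 0.69.
The capital stock: 0.31 × 10.6 = 3.286 pp.
Labor input: 0.69 × 2.8 = 1.932 pp.
TFP growth = 4.9 − 5.218 = -0.318%.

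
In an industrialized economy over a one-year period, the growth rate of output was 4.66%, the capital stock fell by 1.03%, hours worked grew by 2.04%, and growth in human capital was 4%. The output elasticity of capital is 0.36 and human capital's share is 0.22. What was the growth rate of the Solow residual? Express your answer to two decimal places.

3.29%

Labor's share = 1 − 0.36 − 0.22 = 0.42.
The capital stock: 0.36 × (-1.03) = -0.3708 pp.
Human capital: 0.22 × 4 = 0.88 pp.
Hours worked: 0.42 × 2.04 = 0.8568 pp.
TFP growth = 4.66 − 1.366 = 3.294%.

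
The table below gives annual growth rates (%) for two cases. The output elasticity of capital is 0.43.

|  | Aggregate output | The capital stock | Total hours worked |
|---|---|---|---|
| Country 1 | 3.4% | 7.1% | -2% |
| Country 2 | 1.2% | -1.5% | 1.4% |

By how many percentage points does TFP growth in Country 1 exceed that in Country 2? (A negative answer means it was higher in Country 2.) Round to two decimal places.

Labor's share = 1 − 0.43 = 0.57.
Country 1: TFP = 3.4 − 3.053 + 1.14 = 1.487%.
Country 2: TFP = 1.2 + 0.645 − 0.798 = 1.047%.
Difference = 1.487 − (1.047) = 0.44 pp.

0.44 percentage points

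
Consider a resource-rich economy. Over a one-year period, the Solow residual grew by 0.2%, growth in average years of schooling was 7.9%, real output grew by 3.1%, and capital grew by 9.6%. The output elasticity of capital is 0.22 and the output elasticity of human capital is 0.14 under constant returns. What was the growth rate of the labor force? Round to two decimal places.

Labor's share = 1 − 0.22 − 0.14 = 0.64.
gY = gA + 0.22×9.6 + 0.14×7.9 + 0.64×g.
0.64×g = 3.1 − 0.2 − 3.218 = -0.318.
g = -0.318 / 0.64 = -0.4969%.

-0.50%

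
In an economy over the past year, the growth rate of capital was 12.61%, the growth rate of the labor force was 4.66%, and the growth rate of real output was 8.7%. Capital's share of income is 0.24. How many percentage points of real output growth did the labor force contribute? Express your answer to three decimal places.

3.542 pp

Labor's share = 1 − 0.24 = 0.76.
Contribution = share × growth = 0.76 × 4.66 = 3.5416 pp.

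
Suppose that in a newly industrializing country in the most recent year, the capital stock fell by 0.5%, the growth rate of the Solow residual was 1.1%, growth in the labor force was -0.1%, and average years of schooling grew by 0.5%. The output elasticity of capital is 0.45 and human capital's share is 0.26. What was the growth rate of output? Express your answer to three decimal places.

0.976%

Labor's share = 1 − 0.45 − 0.26 = 0.29.
The capital stock: 0.45 × (-0.5) = -0.225 pp.
Average years of schooling: 0.26 × 0.5 = 0.13 pp.
The labor force: 0.29 × (-0.1) = -0.029 pp.
Output growth = 1.1 + (-0.124) = 0.976%.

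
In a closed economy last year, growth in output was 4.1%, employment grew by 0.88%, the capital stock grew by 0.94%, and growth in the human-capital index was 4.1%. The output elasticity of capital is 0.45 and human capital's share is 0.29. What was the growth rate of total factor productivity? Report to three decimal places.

Labor's share = 1 − 0.45 − 0.29 = 0.26.
The capital stock: 0.45 × 0.94 = 0.423 pp.
The human-capital index: 0.29 × 4.1 = 1.189 pp.
Employment: 0.26 × 0.88 = 0.2288 pp.
TFP growth = 4.1 − 1.8408 = 2.2592%.

2.259%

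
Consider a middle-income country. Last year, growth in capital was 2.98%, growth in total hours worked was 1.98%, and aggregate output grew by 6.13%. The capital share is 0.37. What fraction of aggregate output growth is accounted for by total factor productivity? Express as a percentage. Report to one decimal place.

Total factor productivity accounted for 61.7% of growth.

Labor's share = 1 − 0.37 = 0.63.
Capital: 0.37 × 2.98 = 1.1026 pp.
Total hours worked: 0.63 × 1.98 = 1.2474 pp.
TFP growth = 6.13 − 2.35 = 3.78%.
TFP share of growth = 3.78 / 6.13 × 100 = 61.664%.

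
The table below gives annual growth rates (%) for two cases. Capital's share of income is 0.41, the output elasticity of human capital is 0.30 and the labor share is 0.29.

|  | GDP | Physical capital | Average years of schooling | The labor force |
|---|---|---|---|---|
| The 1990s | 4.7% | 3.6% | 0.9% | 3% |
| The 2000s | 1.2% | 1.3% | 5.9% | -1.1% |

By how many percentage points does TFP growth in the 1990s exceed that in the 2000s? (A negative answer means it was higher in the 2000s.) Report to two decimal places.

2.87 percentage points

Labor's share = 1 − 0.41 − 0.3 = 0.29.
The 1990s: TFP = 4.7 − 1.476 − 0.27 − 0.87 = 2.084%.
The 2000s: TFP = 1.2 − 0.533 − 1.77 + 0.319 = -0.784%.
Difference = 2.084 − (-0.784) = 2.868 pp.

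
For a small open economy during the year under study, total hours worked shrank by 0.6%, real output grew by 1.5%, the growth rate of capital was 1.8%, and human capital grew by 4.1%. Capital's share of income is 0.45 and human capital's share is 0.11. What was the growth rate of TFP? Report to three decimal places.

TFP growth was 0.503%.

Labor's share = 1 − 0.45 − 0.11 = 0.44.
Capital: 0.45 × 1.8 = 0.81 pp.
Human capital: 0.11 × 4.1 = 0.451 pp.
Total hours worked: 0.44 × (-0.6) = -0.264 pp.
TFP growth = 1.5 − 0.997 = 0.503%.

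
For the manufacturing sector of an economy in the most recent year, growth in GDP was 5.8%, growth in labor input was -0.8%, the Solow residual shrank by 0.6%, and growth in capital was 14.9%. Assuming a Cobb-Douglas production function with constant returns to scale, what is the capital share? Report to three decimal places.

gY = gA + α·gK + (1−α)·gL, so gY − gA − gL = α(gK − gL).
5.8 + 0.6 + 0.8 = α × (14.9 − (-0.8)).
7.2 = 15.7 α, so α = 0.4586.

0.459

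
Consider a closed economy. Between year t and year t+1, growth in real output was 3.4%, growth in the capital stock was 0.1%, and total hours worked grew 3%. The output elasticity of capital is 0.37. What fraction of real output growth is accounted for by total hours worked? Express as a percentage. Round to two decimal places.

Labor's share = 1 − 0.37 = 0.63.
Total hours worked contributed 0.63 × 3 = 1.89 pp.
Share of growth = 1.89 / 3.4 × 100 = 55.5882%.

Total hours worked accounted for 55.59% of growth.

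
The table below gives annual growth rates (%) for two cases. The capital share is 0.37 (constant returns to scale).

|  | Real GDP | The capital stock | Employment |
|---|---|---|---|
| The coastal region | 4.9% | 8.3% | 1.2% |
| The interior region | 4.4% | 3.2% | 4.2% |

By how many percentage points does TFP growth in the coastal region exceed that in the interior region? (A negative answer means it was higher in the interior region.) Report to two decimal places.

0.50 percentage points

Labor's share = 1 − 0.37 = 0.63.
The coastal region: TFP = 4.9 − 3.071 − 0.756 = 1.073%.
The interior region: TFP = 4.4 − 1.184 − 2.646 = 0.57%.
Difference = 1.073 − (0.57) = 0.503 pp.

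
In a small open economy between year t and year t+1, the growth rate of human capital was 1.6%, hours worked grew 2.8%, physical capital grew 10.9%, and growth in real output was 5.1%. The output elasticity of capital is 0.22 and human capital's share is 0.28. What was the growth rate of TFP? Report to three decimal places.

0.854%

Labor's share = 1 − 0.22 − 0.28 = 0.5.
Physical capital: 0.22 × 10.9 = 2.398 pp.
Human capital: 0.28 × 1.6 = 0.448 pp.
Hours worked: 0.5 × 2.8 = 1.4 pp.
TFP growth = 5.1 − 4.246 = 0.854%.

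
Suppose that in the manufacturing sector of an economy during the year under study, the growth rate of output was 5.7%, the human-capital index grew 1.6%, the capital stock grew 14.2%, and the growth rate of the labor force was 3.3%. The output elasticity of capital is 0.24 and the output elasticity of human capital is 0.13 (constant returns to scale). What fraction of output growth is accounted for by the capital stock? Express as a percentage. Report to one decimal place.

The capital stock accounted for 59.8% of growth.

The capital stock contributed 0.24 × 14.2 = 3.408 pp.
Share of growth = 3.408 / 5.7 × 100 = 59.789%.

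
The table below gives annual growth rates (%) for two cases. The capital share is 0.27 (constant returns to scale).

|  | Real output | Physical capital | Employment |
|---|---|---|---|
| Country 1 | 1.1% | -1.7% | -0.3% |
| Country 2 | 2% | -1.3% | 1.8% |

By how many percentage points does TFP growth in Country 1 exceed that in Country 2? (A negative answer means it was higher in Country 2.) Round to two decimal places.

0.74 percentage points

Labor's share = 1 − 0.27 = 0.73.
Country 1: TFP = 1.1 + 0.459 + 0.219 = 1.778%.
Country 2: TFP = 2 + 0.351 − 1.314 = 1.037%.
Difference = 1.778 − (1.037) = 0.741 pp.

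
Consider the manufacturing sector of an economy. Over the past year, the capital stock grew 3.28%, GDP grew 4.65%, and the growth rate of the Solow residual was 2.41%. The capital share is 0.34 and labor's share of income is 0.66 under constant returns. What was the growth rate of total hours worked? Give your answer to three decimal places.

1.704%

Labor's share = 1 − 0.34 = 0.66.
gY = gA + 0.34×3.28 + 0.66×g.
0.66×g = 4.65 − 2.41 − 1.1152 = 1.1248.
g = 1.1248 / 0.66 = 1.70424%.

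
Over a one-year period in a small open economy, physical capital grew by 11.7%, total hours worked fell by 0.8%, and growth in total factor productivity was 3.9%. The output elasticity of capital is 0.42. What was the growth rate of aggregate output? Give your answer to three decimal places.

Labor's share = 1 − 0.42 = 0.58.
Physical capital: 0.42 × 11.7 = 4.914 pp.
Total hours worked: 0.58 × (-0.8) = -0.464 pp.
Output growth = 3.9 + 4.45 = 8.35%.

8.350%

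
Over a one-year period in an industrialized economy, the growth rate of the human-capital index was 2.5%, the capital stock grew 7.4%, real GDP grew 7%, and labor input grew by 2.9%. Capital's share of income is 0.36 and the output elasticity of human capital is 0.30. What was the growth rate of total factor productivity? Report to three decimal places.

Labor's share = 1 − 0.36 − 0.3 = 0.34.
The capital stock: 0.36 × 7.4 = 2.664 pp.
The human-capital index: 0.3 × 2.5 = 0.75 pp.
Labor input: 0.34 × 2.9 = 0.986 pp.
TFP growth = 7 − 4.4 = 2.6%.

Total factor productivity growth was 2.600%.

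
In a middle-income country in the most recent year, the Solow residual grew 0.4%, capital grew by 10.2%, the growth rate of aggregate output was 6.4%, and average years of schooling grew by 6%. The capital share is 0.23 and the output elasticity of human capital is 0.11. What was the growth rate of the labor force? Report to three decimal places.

Labor's share = 1 − 0.23 − 0.11 = 0.66.
gY = gA + 0.23×10.2 + 0.11×6 + 0.66×g.
0.66×g = 6.4 − 0.4 − 3.006 = 2.994.
g = 2.994 / 0.66 = 4.53636%.

4.536%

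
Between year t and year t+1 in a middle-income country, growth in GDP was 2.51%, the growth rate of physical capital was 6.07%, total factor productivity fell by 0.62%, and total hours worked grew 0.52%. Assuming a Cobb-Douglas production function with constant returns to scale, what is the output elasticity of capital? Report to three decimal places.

gY = gA + α·gK + (1−α)·gL, so gY − gA − gL = α(gK − gL).
2.51 + 0.62 − 0.52 = α × (6.07 − 0.52).
2.61 = 5.55 α, so α = 0.47027.

The output elasticity of capital is 0.470.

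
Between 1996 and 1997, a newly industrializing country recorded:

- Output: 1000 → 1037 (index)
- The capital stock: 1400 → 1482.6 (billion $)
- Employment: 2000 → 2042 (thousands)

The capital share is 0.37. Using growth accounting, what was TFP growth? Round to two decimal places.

0.19%

Output growth = (1037 − 1000) / 1000 = 3.7%.
The capital stock growth = (1482.6 − 1400) / 1400 = 5.9%.
Employment growth = (2042 − 2000) / 2000 = 2.1%.
Labor's share = 1 − 0.37 = 0.63.
The capital stock: 0.37 × 5.9 = 2.183 pp.
Employment: 0.63 × 2.1 = 1.323 pp.
TFP growth = 3.7 − 3.506 = 0.194%.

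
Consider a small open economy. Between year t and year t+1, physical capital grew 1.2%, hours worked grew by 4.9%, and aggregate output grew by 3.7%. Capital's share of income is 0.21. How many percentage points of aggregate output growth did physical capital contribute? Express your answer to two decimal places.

Contribution = share × growth = 0.21 × 1.2 = 0.252 pp.

0.25 percentage points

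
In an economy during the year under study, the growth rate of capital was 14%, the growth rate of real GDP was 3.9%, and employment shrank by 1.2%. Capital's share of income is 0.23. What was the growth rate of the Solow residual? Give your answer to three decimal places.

Labor's share = 1 − 0.23 = 0.77.
Capital: 0.23 × 14 = 3.22 pp.
Employment: 0.77 × (-1.2) = -0.924 pp.
TFP growth = 3.9 − 2.296 = 1.604%.

The Solow residual growth was 1.604%.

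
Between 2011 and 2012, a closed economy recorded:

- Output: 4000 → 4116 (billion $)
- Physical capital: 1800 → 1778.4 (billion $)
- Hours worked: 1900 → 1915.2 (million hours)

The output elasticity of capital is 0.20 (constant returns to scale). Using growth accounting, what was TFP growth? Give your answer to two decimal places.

Output growth = (4116 − 4000) / 4000 = 2.9%.
Physical capital growth = (1778.4 − 1800) / 1800 = -1.2%.
Hours worked growth = (1915.2 − 1900) / 1900 = 0.8%.
Labor's share = 1 − 0.2 = 0.8.
Physical capital: 0.2 × (-1.2) = -0.24 pp.
Hours worked: 0.8 × 0.8 = 0.64 pp.
TFP growth = 2.9 − 0.4 = 2.5%.

2.50%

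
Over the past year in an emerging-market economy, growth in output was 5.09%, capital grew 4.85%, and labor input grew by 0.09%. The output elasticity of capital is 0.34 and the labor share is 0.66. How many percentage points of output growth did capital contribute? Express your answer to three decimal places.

1.649

Contribution = share × growth = 0.34 × 4.85 = 1.649 pp.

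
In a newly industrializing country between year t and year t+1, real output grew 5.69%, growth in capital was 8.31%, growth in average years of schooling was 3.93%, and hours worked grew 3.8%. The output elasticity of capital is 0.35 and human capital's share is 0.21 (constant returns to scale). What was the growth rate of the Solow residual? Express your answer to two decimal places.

The Solow residual grew 0.28%.

Labor's share = 1 − 0.35 − 0.21 = 0.44.
Capital: 0.35 × 8.31 = 2.9085 pp.
Average years of schooling: 0.21 × 3.93 = 0.8253 pp.
Hours worked: 0.44 × 3.8 = 1.672 pp.
TFP growth = 5.69 − 5.4058 = 0.2842%.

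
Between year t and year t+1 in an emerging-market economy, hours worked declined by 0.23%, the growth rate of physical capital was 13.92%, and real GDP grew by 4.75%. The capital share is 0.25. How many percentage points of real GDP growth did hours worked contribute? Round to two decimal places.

-0.17 pp

Labor's share = 1 − 0.25 = 0.75.
Contribution = share × growth = 0.75 × (-0.23) = -0.1725 pp.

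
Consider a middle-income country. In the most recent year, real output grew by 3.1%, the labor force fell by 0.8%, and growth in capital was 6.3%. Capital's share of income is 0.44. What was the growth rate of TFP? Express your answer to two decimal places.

Labor's share = 1 − 0.44 = 0.56.
Capital: 0.44 × 6.3 = 2.772 pp.
The labor force: 0.56 × (-0.8) = -0.448 pp.
TFP growth = 3.1 − 2.324 = 0.776%.

0.78%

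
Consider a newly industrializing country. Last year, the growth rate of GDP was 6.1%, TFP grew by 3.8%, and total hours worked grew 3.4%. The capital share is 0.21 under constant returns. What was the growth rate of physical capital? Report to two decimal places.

Labor's share = 1 − 0.21 = 0.79.
gY = gA + 0.79×3.4 + 0.21×g.
0.21×g = 6.1 − 3.8 − 2.686 = -0.386.
g = -0.386 / 0.21 = -1.8381%.

-1.84%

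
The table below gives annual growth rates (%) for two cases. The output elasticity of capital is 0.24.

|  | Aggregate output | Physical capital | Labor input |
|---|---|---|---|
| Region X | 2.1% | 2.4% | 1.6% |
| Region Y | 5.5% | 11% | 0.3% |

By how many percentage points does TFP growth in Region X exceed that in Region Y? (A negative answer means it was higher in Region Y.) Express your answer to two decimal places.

-2.32 percentage points

Labor's share = 1 − 0.24 = 0.76.
Region X: TFP = 2.1 − 0.576 − 1.216 = 0.308%.
Region Y: TFP = 5.5 − 2.64 − 0.228 = 2.632%.
Difference = 0.308 − (2.632) = -2.324 pp.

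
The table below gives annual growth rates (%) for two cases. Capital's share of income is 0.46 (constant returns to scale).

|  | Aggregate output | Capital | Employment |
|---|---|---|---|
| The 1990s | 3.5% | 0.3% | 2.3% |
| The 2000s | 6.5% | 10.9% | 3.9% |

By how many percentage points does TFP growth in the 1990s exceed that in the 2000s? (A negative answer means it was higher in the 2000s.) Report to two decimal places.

2.74 percentage points

Labor's share = 1 − 0.46 = 0.54.
The 1990s: TFP = 3.5 − 0.138 − 1.242 = 2.12%.
The 2000s: TFP = 6.5 − 5.014 − 2.106 = -0.62%.
Difference = 2.12 − (-0.62) = 2.74 pp.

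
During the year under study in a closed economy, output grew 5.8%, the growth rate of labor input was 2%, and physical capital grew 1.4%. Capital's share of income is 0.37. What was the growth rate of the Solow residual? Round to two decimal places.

4.02%

Labor's share = 1 − 0.37 = 0.63.
Physical capital: 0.37 × 1.4 = 0.518 pp.
Labor input: 0.63 × 2 = 1.26 pp.
TFP growth = 5.8 − 1.778 = 4.022%.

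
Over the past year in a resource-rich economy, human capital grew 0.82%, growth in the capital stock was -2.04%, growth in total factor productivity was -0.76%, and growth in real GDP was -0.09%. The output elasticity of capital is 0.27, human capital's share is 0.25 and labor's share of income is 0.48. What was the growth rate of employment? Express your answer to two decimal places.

Employment grew 2.12%.

Labor's share = 1 − 0.27 − 0.25 = 0.48.
gY = gA + 0.27×(-2.04) + 0.25×0.82 + 0.48×g.
0.48×g = -0.09 + 0.76 + 0.3458 = 1.0158.
g = 1.0158 / 0.48 = 2.1163%.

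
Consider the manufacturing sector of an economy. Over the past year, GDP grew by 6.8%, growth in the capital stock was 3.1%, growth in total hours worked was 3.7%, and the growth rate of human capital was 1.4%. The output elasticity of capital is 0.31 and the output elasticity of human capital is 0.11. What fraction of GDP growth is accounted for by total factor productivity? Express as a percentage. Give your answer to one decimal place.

Labor's share = 1 − 0.31 − 0.11 = 0.58.
The capital stock: 0.31 × 3.1 = 0.961 pp.
Human capital: 0.11 × 1.4 = 0.154 pp.
Total hours worked: 0.58 × 3.7 = 2.146 pp.
TFP growth = 6.8 − 3.261 = 3.539%.
TFP share of growth = 3.539 / 6.8 × 100 = 52.044%.

Total factor productivity accounted for 52.0% of growth.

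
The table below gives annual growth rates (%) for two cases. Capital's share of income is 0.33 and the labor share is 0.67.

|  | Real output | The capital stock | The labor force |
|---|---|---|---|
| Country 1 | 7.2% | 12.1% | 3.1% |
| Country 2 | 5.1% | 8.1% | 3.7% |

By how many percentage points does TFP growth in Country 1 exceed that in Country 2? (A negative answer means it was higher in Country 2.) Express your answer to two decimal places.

Labor's share = 1 − 0.33 = 0.67.
Country 1: TFP = 7.2 − 3.993 − 2.077 = 1.13%.
Country 2: TFP = 5.1 − 2.673 − 2.479 = -0.052%.
Difference = 1.13 − (-0.052) = 1.182 pp.

1.18 percentage points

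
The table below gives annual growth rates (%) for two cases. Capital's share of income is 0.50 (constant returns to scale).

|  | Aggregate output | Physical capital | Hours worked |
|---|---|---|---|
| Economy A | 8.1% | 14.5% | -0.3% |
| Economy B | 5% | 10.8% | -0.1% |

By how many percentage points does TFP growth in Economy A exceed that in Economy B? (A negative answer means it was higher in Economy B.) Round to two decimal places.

Labor's share = 1 − 0.5 = 0.5.
Economy A: TFP = 8.1 − 7.25 + 0.15 = 1%.
Economy B: TFP = 5 − 5.4 + 0.05 = -0.35%.
Difference = 1 − (-0.35) = 1.35 pp.

1.35 percentage points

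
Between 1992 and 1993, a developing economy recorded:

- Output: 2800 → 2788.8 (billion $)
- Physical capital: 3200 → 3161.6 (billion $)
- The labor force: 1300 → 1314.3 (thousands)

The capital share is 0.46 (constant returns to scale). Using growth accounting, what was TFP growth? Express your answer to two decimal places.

Output growth = (2788.8 − 2800) / 2800 = -0.4%.
Physical capital growth = (3161.6 − 3200) / 3200 = -1.2%.
The labor force growth = (1314.3 − 1300) / 1300 = 1.1%.
Labor's share = 1 − 0.46 = 0.54.
Physical capital: 0.46 × (-1.2) = -0.552 pp.
The labor force: 0.54 × 1.1 = 0.594 pp.
TFP growth = -0.4 − 0.042 = -0.442%.

-0.44%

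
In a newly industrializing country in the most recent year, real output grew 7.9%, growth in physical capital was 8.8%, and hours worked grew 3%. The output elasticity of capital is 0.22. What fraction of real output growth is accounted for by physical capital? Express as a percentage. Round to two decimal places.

24.51%

Physical capital contributed 0.22 × 8.8 = 1.936 pp.
Share of growth = 1.936 / 7.9 × 100 = 24.5063%.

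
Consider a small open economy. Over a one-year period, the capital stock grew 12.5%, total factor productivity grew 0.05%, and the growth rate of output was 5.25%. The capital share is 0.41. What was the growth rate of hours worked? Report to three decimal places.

0.127%

Labor's share = 1 − 0.41 = 0.59.
gY = gA + 0.41×12.5 + 0.59×g.
0.59×g = 5.25 − 0.05 − 5.125 = 0.075.
g = 0.075 / 0.59 = 0.12712%.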